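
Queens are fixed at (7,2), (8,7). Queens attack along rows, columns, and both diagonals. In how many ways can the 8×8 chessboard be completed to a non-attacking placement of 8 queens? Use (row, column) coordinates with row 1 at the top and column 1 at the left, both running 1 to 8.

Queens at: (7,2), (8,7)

Branch on row 1: col 1 → 0; col 3 → 0; col 4 → 0; col 5 → 1; col 6 → 1.
Sum: 0 + 0 + 0 + 1 + 1 = 2.

2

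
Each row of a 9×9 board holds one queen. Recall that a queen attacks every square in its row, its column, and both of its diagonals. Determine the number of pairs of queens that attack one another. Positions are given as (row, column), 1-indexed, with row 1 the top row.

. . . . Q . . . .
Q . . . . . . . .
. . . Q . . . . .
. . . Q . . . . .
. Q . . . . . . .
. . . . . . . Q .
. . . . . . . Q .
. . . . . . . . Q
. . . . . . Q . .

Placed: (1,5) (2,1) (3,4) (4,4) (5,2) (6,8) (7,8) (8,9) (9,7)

Same column: (3,4)–(4,4) (column 4); (6,8)–(7,8) (column 8).
Same diagonal: (3,4)–(5,2) (|3−5| = |4−2| = 2); (3,4)–(7,8) (|3−7| = |4−8| = 4); (3,4)–(8,9) (|3−8| = |4−9| = 5); (7,8)–(8,9) (|7−8| = |8−9| = 1).
Total attacking pairs: 6.

6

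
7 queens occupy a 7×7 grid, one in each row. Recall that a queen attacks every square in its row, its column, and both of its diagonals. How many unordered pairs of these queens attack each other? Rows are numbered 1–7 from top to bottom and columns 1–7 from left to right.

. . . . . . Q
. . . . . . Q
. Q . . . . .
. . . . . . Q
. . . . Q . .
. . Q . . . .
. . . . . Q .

5

Same column: (1,7)–(2,7) (column 7); (1,7)–(4,7) (column 7); (2,7)–(4,7) (column 7).
Same diagonal: (2,7)–(6,3) (|2−6| = |7−3| = 4); (3,2)–(7,6) (|3−7| = |2−6| = 4).
Total attacking pairs: 5.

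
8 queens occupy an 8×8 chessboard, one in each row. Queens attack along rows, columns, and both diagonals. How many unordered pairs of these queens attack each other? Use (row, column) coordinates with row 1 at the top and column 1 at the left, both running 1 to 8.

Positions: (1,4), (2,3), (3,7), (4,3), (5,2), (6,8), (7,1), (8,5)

4

Same column: (2,3)–(4,3) (column 3).
Same diagonal: (1,4)–(2,3) (|1−2| = |4−3| = 1); (4,3)–(5,2) (|4−5| = |3−2| = 1); (5,2)–(8,5) (|5−8| = |2−5| = 3).
Total attacking pairs: 4.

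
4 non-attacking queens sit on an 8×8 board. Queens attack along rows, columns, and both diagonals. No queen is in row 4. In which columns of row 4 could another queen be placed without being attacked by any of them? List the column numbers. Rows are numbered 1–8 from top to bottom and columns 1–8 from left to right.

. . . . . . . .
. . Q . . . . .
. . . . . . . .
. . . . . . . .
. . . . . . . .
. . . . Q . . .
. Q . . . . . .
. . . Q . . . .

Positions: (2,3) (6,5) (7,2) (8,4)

columns 6

(2,3) attacks row 4 at column 3 and diagonals 1, 5.
(6,5) attacks row 4 at column 5 and diagonals 3, 7.
(7,2) attacks row 4 at column 2 and diagonals 5.
(8,4) attacks row 4 at column 4 and diagonals 8.
Attacked columns: {1, 2, 3, 4, 5, 7, 8}. Safe: {6}.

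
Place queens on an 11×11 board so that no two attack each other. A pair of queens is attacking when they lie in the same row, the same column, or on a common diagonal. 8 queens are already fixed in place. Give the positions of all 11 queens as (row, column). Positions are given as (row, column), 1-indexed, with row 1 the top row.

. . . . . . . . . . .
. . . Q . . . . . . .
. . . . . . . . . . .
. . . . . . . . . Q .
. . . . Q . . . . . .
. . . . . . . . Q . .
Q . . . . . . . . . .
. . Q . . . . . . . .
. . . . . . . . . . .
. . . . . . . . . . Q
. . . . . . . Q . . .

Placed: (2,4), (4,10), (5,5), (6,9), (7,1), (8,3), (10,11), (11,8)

Row 1: attacked by (2,4)→{3,4,5}; (4,10)→{7,10}; (5,5)→{1,5,9}; (6,9)→{4,9}; (7,1)→{1,7}; (8,3)→{3,10}; (10,11)→{2,11}; (11,8)→{8}. Safe: 6. Place at column 6.
Row 3: attacked by (1,6)→{4,6,8}; (2,4)→{3,4,5}; (4,10)→{9,10,11}; (5,5)→{3,5,7}; (6,9)→{6,9}; (7,1)→{1,5}; (8,3)→{3,8}; (10,11)→{4,11}; (11,8)→{8}. Safe: 2. Place at column 2.
Row 9: attacked by (1,6)→{6}; (2,4)→{4,11}; (3,2)→{2,8}; (4,10)→{5,10}; (5,5)→{1,5,9}; (6,9)→{6,9}; (7,1)→{1,3}; (8,3)→{2,3,4}; (10,11)→{10,11}; (11,8)→{6,8,10}. Safe: 7. Place at column 7.
Columns [6, 4, 2, 10, 5, 9, 1, 3, 7, 11, 8], r−c [-5, -2, 1, -6, 0, -3, 6, 5, 2, -1, 3], r+c [7, 6, 5, 14, 10, 15, 8, 11, 16, 21, 19] are all distinct, so no two queens attack.

(1,6) (2,4) (3,2) (4,10) (5,5) (6,9) (7,1) (8,3) (9,7) (10,11) (11,8)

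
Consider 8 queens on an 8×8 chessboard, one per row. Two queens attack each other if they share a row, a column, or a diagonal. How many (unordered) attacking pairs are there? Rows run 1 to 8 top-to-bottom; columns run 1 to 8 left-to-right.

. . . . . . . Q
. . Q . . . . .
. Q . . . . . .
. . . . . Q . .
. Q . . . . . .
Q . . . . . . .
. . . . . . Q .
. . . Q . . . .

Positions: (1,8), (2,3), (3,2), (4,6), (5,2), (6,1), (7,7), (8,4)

Same column: (3,2)–(5,2) (column 2).
Same diagonal: (2,3)–(3,2) (|2−3| = |3−2| = 1); (5,2)–(6,1) (|5−6| = |2−1| = 1).
Total attacking pairs: 3.

3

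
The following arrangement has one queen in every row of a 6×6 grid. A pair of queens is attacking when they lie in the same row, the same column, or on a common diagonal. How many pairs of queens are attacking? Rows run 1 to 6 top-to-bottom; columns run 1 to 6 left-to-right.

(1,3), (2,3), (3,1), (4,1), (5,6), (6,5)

Same column: (1,3)–(2,3) (column 3); (3,1)–(4,1) (column 1).
Same diagonal: (1,3)–(3,1) (|1−3| = |3−1| = 2); (2,3)–(4,1) (|2−4| = |3−1| = 2); (2,3)–(5,6) (|2−5| = |3−6| = 3); (5,6)–(6,5) (|5−6| = |6−5| = 1).
Total attacking pairs: 6.

6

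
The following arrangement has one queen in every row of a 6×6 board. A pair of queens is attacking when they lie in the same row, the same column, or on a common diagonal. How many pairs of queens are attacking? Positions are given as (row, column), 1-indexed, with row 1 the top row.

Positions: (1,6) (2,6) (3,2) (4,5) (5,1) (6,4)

Same column: (1,6)–(2,6) (column 6).
Total attacking pairs: 1.

1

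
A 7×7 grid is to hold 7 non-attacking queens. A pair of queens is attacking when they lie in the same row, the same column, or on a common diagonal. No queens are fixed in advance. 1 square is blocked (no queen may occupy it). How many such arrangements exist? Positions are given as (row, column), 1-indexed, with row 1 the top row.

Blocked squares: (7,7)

Branch on row 1: col 1 → 4; col 2 → 6; col 3 → 5; col 4 → 5; col 5 → 5; col 6 → 7; col 7 → 4.
Sum: 4 + 6 + 5 + 5 + 5 + 7 + 4 = 36.

36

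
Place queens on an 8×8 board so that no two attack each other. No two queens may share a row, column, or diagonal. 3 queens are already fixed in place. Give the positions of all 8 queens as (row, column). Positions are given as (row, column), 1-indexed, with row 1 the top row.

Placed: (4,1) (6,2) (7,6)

(1,5) (2,8) (3,4) (4,1) (5,7) (6,2) (7,6) (8,3)

Row 1: attacked by (4,1)→{1,4}; (6,2)→{2,7}; (7,6)→{6}. Safe: 3, 5, 8. Place at column 5.
Row 2: attacked by (1,5)→{4,5,6}; (4,1)→{1,3}; (6,2)→{2,6}; (7,6)→{1,6}. Safe: 7, 8. Place at column 8.
Row 3: attacked by (1,5)→{3,5,7}; (2,8)→{7,8}; (4,1)→{1,2}; (6,2)→{2,5}; (7,6)→{2,6}. Safe: 4. Place at column 4.
Row 5: attacked by (1,5)→{1,5}; (2,8)→{5,8}; (3,4)→{2,4,6}; (4,1)→{1,2}; (6,2)→{1,2,3}; (7,6)→{4,6,8}. Safe: 7. Place at column 7.
Row 8: attacked by (1,5)→{5}; (2,8)→{2,8}; (3,4)→{4}; (4,1)→{1,5}; (5,7)→{4,7}; (6,2)→{2,4}; (7,6)→{5,6,7}. Safe: 3. Place at column 3.
Columns [5, 8, 4, 1, 7, 2, 6, 3], r−c [-4, -6, -1, 3, -2, 4, 1, 5], r+c [6, 10, 7, 5, 12, 8, 13, 11] are all distinct, so no two queens attack.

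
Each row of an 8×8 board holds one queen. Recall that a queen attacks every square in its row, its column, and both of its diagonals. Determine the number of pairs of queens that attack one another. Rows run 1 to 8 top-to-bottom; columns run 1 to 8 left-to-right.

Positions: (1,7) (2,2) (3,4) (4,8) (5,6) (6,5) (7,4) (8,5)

Same column: (3,4)–(7,4) (column 4); (6,5)–(8,5) (column 5).
Same diagonal: (3,4)–(5,6) (|3−5| = |4−6| = 2); (5,6)–(6,5) (|5−6| = |6−5| = 1); (5,6)–(7,4) (|5−7| = |6−4| = 2); (6,5)–(7,4) (|6−7| = |5−4| = 1); (7,4)–(8,5) (|7−8| = |4−5| = 1).
Total attacking pairs: 7.

7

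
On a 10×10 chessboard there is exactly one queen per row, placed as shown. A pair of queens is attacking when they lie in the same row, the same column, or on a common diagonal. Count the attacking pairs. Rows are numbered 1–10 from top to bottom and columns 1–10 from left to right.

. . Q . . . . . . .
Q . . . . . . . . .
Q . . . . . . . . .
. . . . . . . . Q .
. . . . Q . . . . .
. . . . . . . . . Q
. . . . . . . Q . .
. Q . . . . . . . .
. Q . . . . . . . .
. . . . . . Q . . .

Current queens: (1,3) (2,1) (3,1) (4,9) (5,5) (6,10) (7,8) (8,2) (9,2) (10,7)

Same column: (2,1)–(3,1) (column 1); (8,2)–(9,2) (column 2).
Same diagonal: (1,3)–(3,1) (|1−3| = |3−1| = 2); (5,5)–(8,2) (|5−8| = |5−2| = 3).
Total attacking pairs: 4.

4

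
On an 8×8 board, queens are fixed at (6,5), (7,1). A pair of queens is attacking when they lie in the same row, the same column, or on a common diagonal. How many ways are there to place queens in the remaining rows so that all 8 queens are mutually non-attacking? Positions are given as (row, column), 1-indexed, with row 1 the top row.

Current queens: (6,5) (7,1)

Branch on row 1: col 2 → 1; col 3 → 0; col 4 → 1; col 6 → 1; col 8 → 0.
Sum: 1 + 0 + 1 + 1 + 0 = 3.

3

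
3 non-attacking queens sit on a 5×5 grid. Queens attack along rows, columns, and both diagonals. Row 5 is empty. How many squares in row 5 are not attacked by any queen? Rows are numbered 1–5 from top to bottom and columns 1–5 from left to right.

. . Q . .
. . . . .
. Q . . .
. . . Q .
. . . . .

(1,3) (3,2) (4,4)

1

(1,3) attacks row 5 at column 3.
(3,2) attacks row 5 at column 2 and diagonals 4.
(4,4) attacks row 5 at column 4 and diagonals 3, 5.
Attacked columns: {2, 3, 4, 5}. Safe: {1}.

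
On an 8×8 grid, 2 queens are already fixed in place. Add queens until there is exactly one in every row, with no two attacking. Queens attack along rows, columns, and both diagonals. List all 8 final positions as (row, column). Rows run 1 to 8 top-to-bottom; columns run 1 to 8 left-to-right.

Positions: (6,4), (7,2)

(1,1) (2,6) (3,8) (4,3) (5,7) (6,4) (7,2) (8,5)

Row 1: attacked by (6,4)→{4}; (7,2)→{2,8}. Safe: 1, 3, 5, 6, 7. Place at column 1.
Row 2: attacked by (1,1)→{1,2}; (6,4)→{4,8}; (7,2)→{2,7}. Safe: 3, 5, 6. Place at column 6.
Row 3: attacked by (1,1)→{1,3}; (2,6)→{5,6,7}; (6,4)→{1,4,7}; (7,2)→{2,6}. Safe: 8. Place at column 8.
Row 4: attacked by (1,1)→{1,4}; (2,6)→{4,6,8}; (3,8)→{7,8}; (6,4)→{2,4,6}; (7,2)→{2,5}. Safe: 3. Place at column 3.
Row 5: attacked by (1,1)→{1,5}; (2,6)→{3,6}; (3,8)→{6,8}; (4,3)→{2,3,4}; (6,4)→{3,4,5}; (7,2)→{2,4}. Safe: 7. Place at column 7.
Row 8: attacked by (1,1)→{1,8}; (2,6)→{6}; (3,8)→{3,8}; (4,3)→{3,7}; (5,7)→{4,7}; (6,4)→{2,4,6}; (7,2)→{1,2,3}. Safe: 5. Place at column 5.
Columns [1, 6, 8, 3, 7, 4, 2, 5], r−c [0, -4, -5, 1, -2, 2, 5, 3], r+c [2, 8, 11, 7, 12, 10, 9, 13] are all distinct, so no two queens attack.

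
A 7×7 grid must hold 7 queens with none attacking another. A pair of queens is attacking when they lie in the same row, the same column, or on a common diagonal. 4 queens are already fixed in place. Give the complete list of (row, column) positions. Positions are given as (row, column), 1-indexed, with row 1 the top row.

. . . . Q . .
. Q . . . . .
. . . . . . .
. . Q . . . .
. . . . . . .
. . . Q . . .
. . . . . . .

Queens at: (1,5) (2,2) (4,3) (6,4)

Row 3: attacked by (1,5)→{3,5,7}; (2,2)→{1,2,3}; (4,3)→{2,3,4}; (6,4)→{1,4,7}. Safe: 6. Place at column 6.
Row 5: attacked by (1,5)→{1,5}; (2,2)→{2,5}; (3,6)→{4,6}; (4,3)→{2,3,4}; (6,4)→{3,4,5}. Safe: 7. Place at column 7.
Row 7: attacked by (1,5)→{5}; (2,2)→{2,7}; (3,6)→{2,6}; (4,3)→{3,6}; (5,7)→{5,7}; (6,4)→{3,4,5}. Safe: 1. Place at column 1.
Columns [5, 2, 6, 3, 7, 4, 1], r−c [-4, 0, -3, 1, -2, 2, 6], r+c [6, 4, 9, 7, 12, 10, 8] are all distinct, so no two queens attack.

(1,5) (2,2) (3,6) (4,3) (5,7) (6,4) (7,1)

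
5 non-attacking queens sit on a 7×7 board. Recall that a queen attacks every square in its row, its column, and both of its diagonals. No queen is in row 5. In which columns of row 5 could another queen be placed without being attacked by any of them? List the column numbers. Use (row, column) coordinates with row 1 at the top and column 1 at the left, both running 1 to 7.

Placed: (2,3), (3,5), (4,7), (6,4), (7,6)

columns 1, 2

(2,3) attacks row 5 at column 3 and diagonals 6.
(3,5) attacks row 5 at column 5 and diagonals 3, 7.
(4,7) attacks row 5 at column 7 and diagonals 6.
(6,4) attacks row 5 at column 4 and diagonals 3, 5.
(7,6) attacks row 5 at column 6 and diagonals 4.
Attacked columns: {3, 4, 5, 6, 7}. Safe: {1, 2}.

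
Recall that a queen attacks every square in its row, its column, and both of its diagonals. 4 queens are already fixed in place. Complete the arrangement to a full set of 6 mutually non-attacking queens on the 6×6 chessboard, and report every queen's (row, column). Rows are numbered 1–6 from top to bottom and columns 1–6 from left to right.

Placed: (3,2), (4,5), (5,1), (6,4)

Row 1: attacked by (3,2)→{2,4}; (4,5)→{2,5}; (5,1)→{1,5}; (6,4)→{4}. Safe: 3, 6. Place at column 3.
Row 2: attacked by (1,3)→{2,3,4}; (3,2)→{1,2,3}; (4,5)→{3,5}; (5,1)→{1,4}; (6,4)→{4}. Safe: 6. Place at column 6.
Columns [3, 6, 2, 5, 1, 4], r−c [-2, -4, 1, -1, 4, 2], r+c [4, 8, 5, 9, 6, 10] are all distinct, so no two queens attack.

(1,3) (2,6) (3,2) (4,5) (5,1) (6,4)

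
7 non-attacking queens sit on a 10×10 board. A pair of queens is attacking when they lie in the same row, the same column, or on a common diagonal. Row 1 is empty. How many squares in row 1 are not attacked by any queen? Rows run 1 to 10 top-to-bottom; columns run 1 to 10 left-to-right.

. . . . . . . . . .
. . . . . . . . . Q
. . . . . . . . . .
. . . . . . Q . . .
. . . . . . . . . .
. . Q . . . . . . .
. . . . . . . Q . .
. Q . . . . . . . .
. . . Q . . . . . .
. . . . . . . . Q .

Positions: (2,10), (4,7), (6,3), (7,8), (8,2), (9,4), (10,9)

(2,10) attacks row 1 at column 10 and diagonals 9.
(4,7) attacks row 1 at column 7 and diagonals 4, 10.
(6,3) attacks row 1 at column 3 and diagonals 8.
(7,8) attacks row 1 at column 8 and diagonals 2.
(8,2) attacks row 1 at column 2 and diagonals 9.
(9,4) attacks row 1 at column 4.
(10,9) attacks row 1 at column 9.
Attacked columns: {2, 3, 4, 7, 8, 9, 10}. Safe: {1, 5, 6}.

3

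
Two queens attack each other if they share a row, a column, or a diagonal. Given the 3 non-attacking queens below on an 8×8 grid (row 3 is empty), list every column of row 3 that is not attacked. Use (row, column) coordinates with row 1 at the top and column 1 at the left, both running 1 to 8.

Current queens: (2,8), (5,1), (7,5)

columns 2, 4, 6

(2,8) attacks row 3 at column 8 and diagonals 7.
(5,1) attacks row 3 at column 1 and diagonals 3.
(7,5) attacks row 3 at column 5 and diagonals 1.
Attacked columns: {1, 3, 5, 7, 8}. Safe: {2, 4, 6}.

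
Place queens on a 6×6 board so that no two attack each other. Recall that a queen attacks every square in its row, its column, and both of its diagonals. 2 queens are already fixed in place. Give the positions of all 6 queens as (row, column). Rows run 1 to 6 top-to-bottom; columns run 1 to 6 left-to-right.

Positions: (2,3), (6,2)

Row 1: attacked by (2,3)→{2,3,4}; (6,2)→{2}. Safe: 1, 5, 6. Place at column 5.
Row 3: attacked by (1,5)→{3,5}; (2,3)→{2,3,4}; (6,2)→{2,5}. Safe: 1, 6. Place at column 1.
Row 4: attacked by (1,5)→{2,5}; (2,3)→{1,3,5}; (3,1)→{1,2}; (6,2)→{2,4}. Safe: 6. Place at column 6.
Row 5: attacked by (1,5)→{1,5}; (2,3)→{3,6}; (3,1)→{1,3}; (4,6)→{5,6}; (6,2)→{1,2,3}. Safe: 4. Place at column 4.
Columns [5, 3, 1, 6, 4, 2], r−c [-4, -1, 2, -2, 1, 4], r+c [6, 5, 4, 10, 9, 8] are all distinct, so no two queens attack.

(1,5) (2,3) (3,1) (4,6) (5,4) (6,2)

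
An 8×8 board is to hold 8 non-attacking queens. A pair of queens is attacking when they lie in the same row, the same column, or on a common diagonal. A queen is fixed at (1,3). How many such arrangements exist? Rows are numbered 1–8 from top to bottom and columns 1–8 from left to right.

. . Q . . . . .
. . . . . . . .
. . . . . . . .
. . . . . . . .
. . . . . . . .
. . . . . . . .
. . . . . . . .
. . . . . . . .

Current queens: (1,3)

Branch on row 2: col 1 → 1; col 5 → 4; col 6 → 8; col 7 → 2; col 8 → 1.
Sum: 1 + 4 + 8 + 2 + 1 = 16.

16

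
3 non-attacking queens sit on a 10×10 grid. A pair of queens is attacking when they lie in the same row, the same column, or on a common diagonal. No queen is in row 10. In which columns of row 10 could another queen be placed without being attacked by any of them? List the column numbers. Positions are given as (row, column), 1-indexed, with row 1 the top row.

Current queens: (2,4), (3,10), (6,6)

columns 1, 5, 7, 8, 9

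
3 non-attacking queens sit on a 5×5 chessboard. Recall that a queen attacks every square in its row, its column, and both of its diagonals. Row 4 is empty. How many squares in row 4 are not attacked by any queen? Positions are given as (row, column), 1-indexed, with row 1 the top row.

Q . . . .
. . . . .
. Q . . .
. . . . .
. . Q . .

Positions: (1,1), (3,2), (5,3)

(1,1) attacks row 4 at column 1 and diagonals 4.
(3,2) attacks row 4 at column 2 and diagonals 1, 3.
(5,3) attacks row 4 at column 3 and diagonals 2, 4.
Attacked columns: {1, 2, 3, 4}. Safe: {5}.

1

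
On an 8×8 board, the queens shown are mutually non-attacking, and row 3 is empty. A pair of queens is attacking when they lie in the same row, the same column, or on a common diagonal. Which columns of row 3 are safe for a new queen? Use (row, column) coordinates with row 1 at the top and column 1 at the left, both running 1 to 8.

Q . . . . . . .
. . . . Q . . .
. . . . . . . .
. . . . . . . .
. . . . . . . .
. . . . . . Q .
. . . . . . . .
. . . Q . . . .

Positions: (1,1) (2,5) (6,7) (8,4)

(1,1) attacks row 3 at column 1 and diagonals 3.
(2,5) attacks row 3 at column 5 and diagonals 4, 6.
(6,7) attacks row 3 at column 7 and diagonals 4.
(8,4) attacks row 3 at column 4.
Attacked columns: {1, 3, 4, 5, 6, 7}. Safe: {2, 8}.

columns 2, 8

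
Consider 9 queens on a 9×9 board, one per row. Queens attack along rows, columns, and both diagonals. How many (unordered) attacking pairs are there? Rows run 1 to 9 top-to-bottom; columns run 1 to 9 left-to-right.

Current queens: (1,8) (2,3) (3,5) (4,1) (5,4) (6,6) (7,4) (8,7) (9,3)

Same column: (2,3)–(9,3) (column 3); (5,4)–(7,4) (column 4).
Same diagonal: (1,8)–(5,4) (|1−5| = |8−4| = 4); (2,3)–(4,1) (|2−4| = |3−1| = 2); (4,1)–(7,4) (|4−7| = |1−4| = 3); (5,4)–(8,7) (|5−8| = |4−7| = 3); (6,6)–(9,3) (|6−9| = |6−3| = 3).
Total attacking pairs: 7.

7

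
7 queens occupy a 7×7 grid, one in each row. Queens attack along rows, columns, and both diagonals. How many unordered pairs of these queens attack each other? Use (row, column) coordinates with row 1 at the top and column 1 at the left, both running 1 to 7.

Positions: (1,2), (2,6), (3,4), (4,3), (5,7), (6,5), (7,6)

6

Same column: (2,6)–(7,6) (column 6).
Same diagonal: (1,2)–(3,4) (|1−3| = |2−4| = 2); (3,4)–(4,3) (|3−4| = |4−3| = 1); (4,3)–(6,5) (|4−6| = |3−5| = 2); (4,3)–(7,6) (|4−7| = |3−6| = 3); (6,5)–(7,6) (|6−7| = |5−6| = 1).
Total attacking pairs: 6.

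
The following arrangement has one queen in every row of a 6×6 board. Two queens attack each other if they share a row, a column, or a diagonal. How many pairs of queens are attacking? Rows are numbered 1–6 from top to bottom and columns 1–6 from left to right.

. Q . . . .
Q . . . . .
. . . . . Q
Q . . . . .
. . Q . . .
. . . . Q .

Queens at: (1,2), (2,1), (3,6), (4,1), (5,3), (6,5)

Same column: (2,1)–(4,1) (column 1).
Same diagonal: (1,2)–(2,1) (|1−2| = |2−1| = 1); (2,1)–(6,5) (|2−6| = |1−5| = 4).
Total attacking pairs: 3.

3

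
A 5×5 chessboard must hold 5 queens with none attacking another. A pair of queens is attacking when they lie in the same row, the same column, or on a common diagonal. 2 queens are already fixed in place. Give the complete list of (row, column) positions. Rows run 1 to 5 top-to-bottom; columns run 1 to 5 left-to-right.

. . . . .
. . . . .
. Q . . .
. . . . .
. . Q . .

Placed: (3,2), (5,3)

Row 1: attacked by (3,2)→{2,4}; (5,3)→{3}. Safe: 1, 5. Place at column 1.
Row 2: attacked by (1,1)→{1,2}; (3,2)→{1,2,3}; (5,3)→{3}. Safe: 4, 5. Place at column 4.
Row 4: attacked by (1,1)→{1,4}; (2,4)→{2,4}; (3,2)→{1,2,3}; (5,3)→{2,3,4}. Safe: 5. Place at column 5.
Columns [1, 4, 2, 5, 3], r−c [0, -2, 1, -1, 2], r+c [2, 6, 5, 9, 8] are all distinct, so no two queens attack.

(1,1) (2,4) (3,2) (4,5) (5,3)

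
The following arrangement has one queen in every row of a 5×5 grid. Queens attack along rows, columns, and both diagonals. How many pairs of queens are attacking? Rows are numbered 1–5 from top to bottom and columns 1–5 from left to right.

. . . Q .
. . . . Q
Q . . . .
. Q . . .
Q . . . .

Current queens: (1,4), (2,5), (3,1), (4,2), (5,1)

Same column: (3,1)–(5,1) (column 1).
Same diagonal: (1,4)–(2,5) (|1−2| = |4−5| = 1); (3,1)–(4,2) (|3−4| = |1−2| = 1); (4,2)–(5,1) (|4−5| = |2−1| = 1).
Total attacking pairs: 4.

4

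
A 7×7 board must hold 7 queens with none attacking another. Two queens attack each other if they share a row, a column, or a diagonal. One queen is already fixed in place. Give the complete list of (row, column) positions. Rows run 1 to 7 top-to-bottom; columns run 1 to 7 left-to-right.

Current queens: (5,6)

(1,5) (2,7) (3,2) (4,4) (5,6) (6,1) (7,3)

Row 1: attacked by (5,6)→{2,6}. Safe: 1, 3, 4, 5, 7. Place at column 5.
Row 2: attacked by (1,5)→{4,5,6}; (5,6)→{3,6}. Safe: 1, 2, 7. Place at column 7.
Row 3: attacked by (1,5)→{3,5,7}; (2,7)→{6,7}; (5,6)→{4,6}. Safe: 1, 2. Place at column 2.
Row 4: attacked by (1,5)→{2,5}; (2,7)→{5,7}; (3,2)→{1,2,3}; (5,6)→{5,6,7}. Safe: 4. Place at column 4.
Row 6: attacked by (1,5)→{5}; (2,7)→{3,7}; (3,2)→{2,5}; (4,4)→{2,4,6}; (5,6)→{5,6,7}. Safe: 1. Place at column 1.
Row 7: attacked by (1,5)→{5}; (2,7)→{2,7}; (3,2)→{2,6}; (4,4)→{1,4,7}; (5,6)→{4,6}; (6,1)→{1,2}. Safe: 3. Place at column 3.
Columns [5, 7, 2, 4, 6, 1, 3], r−c [-4, -5, 1, 0, -1, 5, 4], r+c [6, 9, 5, 8, 11, 7, 10] are all distinct, so no two queens attack.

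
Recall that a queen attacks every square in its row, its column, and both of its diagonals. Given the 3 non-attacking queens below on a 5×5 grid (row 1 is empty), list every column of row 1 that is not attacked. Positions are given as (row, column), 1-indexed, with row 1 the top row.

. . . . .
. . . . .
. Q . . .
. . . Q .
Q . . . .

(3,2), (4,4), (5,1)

columns 3

(3,2) attacks row 1 at column 2 and diagonals 4.
(4,4) attacks row 1 at column 4 and diagonals 1.
(5,1) attacks row 1 at column 1 and diagonals 5.
Attacked columns: {1, 2, 4, 5}. Safe: {3}.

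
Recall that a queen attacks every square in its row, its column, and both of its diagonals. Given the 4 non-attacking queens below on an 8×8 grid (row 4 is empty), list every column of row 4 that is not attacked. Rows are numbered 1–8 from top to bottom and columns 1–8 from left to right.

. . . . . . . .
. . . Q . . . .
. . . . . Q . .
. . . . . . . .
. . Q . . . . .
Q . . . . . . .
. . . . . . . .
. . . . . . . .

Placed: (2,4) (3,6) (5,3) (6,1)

(2,4) attacks row 4 at column 4 and diagonals 2, 6.
(3,6) attacks row 4 at column 6 and diagonals 5, 7.
(5,3) attacks row 4 at column 3 and diagonals 2, 4.
(6,1) attacks row 4 at column 1 and diagonals 3.
Attacked columns: {1, 2, 3, 4, 5, 6, 7}. Safe: {8}.

columns 8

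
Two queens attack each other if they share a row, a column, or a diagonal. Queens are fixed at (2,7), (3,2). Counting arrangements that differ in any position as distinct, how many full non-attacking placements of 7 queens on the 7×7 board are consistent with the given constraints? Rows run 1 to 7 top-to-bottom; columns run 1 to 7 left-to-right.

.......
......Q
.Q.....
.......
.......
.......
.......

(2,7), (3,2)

3

Branch on row 1: col 1 → 0; col 3 → 1; col 5 → 2.
Sum: 0 + 1 + 2 = 3.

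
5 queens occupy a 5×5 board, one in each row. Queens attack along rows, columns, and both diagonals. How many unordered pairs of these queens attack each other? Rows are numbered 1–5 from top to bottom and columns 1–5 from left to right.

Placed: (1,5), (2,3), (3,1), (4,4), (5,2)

0

All columns are distinct and no two queens satisfy |Δrow| = |Δcol|, so no pair attacks.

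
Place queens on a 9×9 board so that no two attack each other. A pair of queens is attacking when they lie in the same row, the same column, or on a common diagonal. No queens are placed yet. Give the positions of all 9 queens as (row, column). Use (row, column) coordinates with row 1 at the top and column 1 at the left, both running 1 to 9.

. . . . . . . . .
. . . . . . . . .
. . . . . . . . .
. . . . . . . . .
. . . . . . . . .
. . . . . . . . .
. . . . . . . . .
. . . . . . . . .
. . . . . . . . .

(1,9) (2,2) (3,6) (4,8) (5,3) (6,1) (7,4) (8,7) (9,5)

Row 1: Safe: 1, 2, 3, 4, 5, 6, 7, 8, 9. Place at column 9.
Row 2: attacked by (1,9)→{8,9}. Safe: 1, 2, 3, 4, 5, 6, 7. Place at column 2.
Row 3: attacked by (1,9)→{7,9}; (2,2)→{1,2,3}. Safe: 4, 5, 6, 8. Place at column 6.
Row 4: attacked by (1,9)→{6,9}; (2,2)→{2,4}; (3,6)→{5,6,7}. Safe: 1, 3, 8. Place at column 8.
Row 5: attacked by (1,9)→{5,9}; (2,2)→{2,5}; (3,6)→{4,6,8}; (4,8)→{7,8,9}. Safe: 1, 3. Place at column 3.
Row 6: attacked by (1,9)→{4,9}; (2,2)→{2,6}; (3,6)→{3,6,9}; (4,8)→{6,8}; (5,3)→{2,3,4}. Safe: 1, 5, 7. Place at column 1.
Row 7: attacked by (1,9)→{3,9}; (2,2)→{2,7}; (3,6)→{2,6}; (4,8)→{5,8}; (5,3)→{1,3,5}; (6,1)→{1,2}. Safe: 4. Place at column 4.
Row 8: attacked by (1,9)→{2,9}; (2,2)→{2,8}; (3,6)→{1,6}; (4,8)→{4,8}; (5,3)→{3,6}; (6,1)→{1,3}; (7,4)→{3,4,5}. Safe: 7. Place at column 7.
Row 9: attacked by (1,9)→{1,9}; (2,2)→{2,9}; (3,6)→{6}; (4,8)→{3,8}; (5,3)→{3,7}; (6,1)→{1,4}; (7,4)→{2,4,6}; (8,7)→{6,7,8}. Safe: 5. Place at column 5.
Columns [9, 2, 6, 8, 3, 1, 4, 7, 5], r−c [-8, 0, -3, -4, 2, 5, 3, 1, 4], r+c [10, 4, 9, 12, 8, 7, 11, 15, 14] are all distinct, so no two queens attack.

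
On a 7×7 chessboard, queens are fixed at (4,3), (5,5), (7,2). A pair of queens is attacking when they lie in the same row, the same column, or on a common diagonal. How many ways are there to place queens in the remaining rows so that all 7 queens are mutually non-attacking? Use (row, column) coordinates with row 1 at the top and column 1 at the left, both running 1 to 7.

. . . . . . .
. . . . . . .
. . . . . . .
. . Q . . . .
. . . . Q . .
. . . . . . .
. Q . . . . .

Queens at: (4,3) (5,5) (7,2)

Branch on row 1: col 4 → 1; col 7 → 0.
Sum: 1 + 0 = 1.

1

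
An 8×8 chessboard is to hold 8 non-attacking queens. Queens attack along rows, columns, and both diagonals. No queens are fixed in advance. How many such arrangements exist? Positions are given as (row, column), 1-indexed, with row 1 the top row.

92

Branch on row 1: col 1 → 4; col 2 → 8; col 3 → 16; col 4 → 18; col 5 → 18; col 6 → 16; col 7 → 8; col 8 → 4.
Sum: 4 + 8 + 16 + 18 + 18 + 16 + 8 + 4 = 92.
(This is the classic 8-queens count.)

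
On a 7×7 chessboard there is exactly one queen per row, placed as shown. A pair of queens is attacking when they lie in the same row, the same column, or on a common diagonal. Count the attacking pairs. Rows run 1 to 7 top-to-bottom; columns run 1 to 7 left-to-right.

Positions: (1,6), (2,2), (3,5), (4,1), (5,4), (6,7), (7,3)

0

All columns are distinct and no two queens satisfy |Δrow| = |Δcol|, so no pair attacks.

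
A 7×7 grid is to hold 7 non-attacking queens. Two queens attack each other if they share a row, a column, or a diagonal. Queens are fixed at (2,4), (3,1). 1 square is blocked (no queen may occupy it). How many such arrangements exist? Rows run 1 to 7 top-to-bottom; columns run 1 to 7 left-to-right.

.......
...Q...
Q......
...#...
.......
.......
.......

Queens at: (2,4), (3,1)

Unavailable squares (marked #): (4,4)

Branch on row 1: col 2 → 1; col 6 → 0; col 7 → 1.
Sum: 1 + 0 + 1 = 2.

2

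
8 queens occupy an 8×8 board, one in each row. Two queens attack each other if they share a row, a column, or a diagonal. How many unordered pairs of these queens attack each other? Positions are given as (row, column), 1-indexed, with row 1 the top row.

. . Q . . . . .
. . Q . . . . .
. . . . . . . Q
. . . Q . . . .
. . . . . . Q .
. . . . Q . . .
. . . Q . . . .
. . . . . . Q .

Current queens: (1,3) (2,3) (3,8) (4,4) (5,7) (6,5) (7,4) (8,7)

Same column: (1,3)–(2,3) (column 3); (4,4)–(7,4) (column 4); (5,7)–(8,7) (column 7).
Same diagonal: (1,3)–(5,7) (|1−5| = |3−7| = 4); (3,8)–(6,5) (|3−6| = |8−5| = 3); (3,8)–(7,4) (|3−7| = |8−4| = 4); (6,5)–(7,4) (|6−7| = |5−4| = 1); (6,5)–(8,7) (|6−8| = |5−7| = 2).
Total attacking pairs: 8.

8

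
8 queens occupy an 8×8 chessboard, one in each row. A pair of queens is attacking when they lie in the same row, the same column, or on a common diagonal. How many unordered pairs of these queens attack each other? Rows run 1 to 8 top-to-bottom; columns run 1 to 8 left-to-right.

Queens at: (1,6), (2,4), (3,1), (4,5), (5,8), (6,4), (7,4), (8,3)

5

Same column: (2,4)–(6,4) (column 4); (2,4)–(7,4) (column 4); (6,4)–(7,4) (column 4).
Same diagonal: (3,1)–(6,4) (|3−6| = |1−4| = 3); (7,4)–(8,3) (|7−8| = |4−3| = 1).
Total attacking pairs: 5.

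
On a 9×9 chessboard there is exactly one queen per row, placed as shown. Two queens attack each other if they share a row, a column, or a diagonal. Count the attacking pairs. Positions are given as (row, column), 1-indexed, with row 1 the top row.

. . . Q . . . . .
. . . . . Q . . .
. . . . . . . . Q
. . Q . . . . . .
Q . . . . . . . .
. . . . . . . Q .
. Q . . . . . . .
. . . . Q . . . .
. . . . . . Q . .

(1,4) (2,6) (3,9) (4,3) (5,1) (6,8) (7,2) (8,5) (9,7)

0

All columns are distinct and no two queens satisfy |Δrow| = |Δcol|, so no pair attacks.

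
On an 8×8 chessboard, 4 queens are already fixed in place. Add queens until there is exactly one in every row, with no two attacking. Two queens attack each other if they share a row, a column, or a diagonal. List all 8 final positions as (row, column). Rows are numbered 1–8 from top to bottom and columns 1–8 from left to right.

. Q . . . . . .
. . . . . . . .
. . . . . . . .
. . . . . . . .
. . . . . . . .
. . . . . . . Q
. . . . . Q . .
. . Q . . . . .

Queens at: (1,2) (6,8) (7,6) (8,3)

Row 2: attacked by (1,2)→{1,2,3}; (6,8)→{4,8}; (7,6)→{1,6}; (8,3)→{3}. Safe: 5, 7. Place at column 5.
Row 3: attacked by (1,2)→{2,4}; (2,5)→{4,5,6}; (6,8)→{5,8}; (7,6)→{2,6}; (8,3)→{3,8}. Safe: 1, 7. Place at column 7.
Row 4: attacked by (1,2)→{2,5}; (2,5)→{3,5,7}; (3,7)→{6,7,8}; (6,8)→{6,8}; (7,6)→{3,6}; (8,3)→{3,7}. Safe: 1, 4. Place at column 4.
Row 5: attacked by (1,2)→{2,6}; (2,5)→{2,5,8}; (3,7)→{5,7}; (4,4)→{3,4,5}; (6,8)→{7,8}; (7,6)→{4,6,8}; (8,3)→{3,6}. Safe: 1. Place at column 1.
Columns [2, 5, 7, 4, 1, 8, 6, 3], r−c [-1, -3, -4, 0, 4, -2, 1, 5], r+c [3, 7, 10, 8, 6, 14, 13, 11] are all distinct, so no two queens attack.

(1,2) (2,5) (3,7) (4,4) (5,1) (6,8) (7,6) (8,3)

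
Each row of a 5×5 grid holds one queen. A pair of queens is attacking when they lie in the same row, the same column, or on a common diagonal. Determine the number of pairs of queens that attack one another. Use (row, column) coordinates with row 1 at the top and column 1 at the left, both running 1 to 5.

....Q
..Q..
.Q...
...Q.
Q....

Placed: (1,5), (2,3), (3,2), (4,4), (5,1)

Same diagonal: (1,5)–(5,1) (|1−5| = |5−1| = 4); (2,3)–(3,2) (|2−3| = |3−2| = 1).
Total attacking pairs: 2.

2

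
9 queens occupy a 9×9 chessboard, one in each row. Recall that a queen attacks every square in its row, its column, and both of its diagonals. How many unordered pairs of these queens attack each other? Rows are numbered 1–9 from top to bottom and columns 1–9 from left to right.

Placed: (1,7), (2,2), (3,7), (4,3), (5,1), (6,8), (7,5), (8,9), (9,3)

3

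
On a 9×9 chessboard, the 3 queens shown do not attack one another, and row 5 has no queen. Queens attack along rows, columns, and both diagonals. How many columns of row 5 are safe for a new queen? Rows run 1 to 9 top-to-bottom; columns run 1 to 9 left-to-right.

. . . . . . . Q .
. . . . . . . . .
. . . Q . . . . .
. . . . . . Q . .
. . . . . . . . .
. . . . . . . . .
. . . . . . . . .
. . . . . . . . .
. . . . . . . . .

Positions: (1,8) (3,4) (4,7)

4

(1,8) attacks row 5 at column 8 and diagonals 4.
(3,4) attacks row 5 at column 4 and diagonals 2, 6.
(4,7) attacks row 5 at column 7 and diagonals 6, 8.
Attacked columns: {2, 4, 6, 7, 8}. Safe: {1, 3, 5, 9}.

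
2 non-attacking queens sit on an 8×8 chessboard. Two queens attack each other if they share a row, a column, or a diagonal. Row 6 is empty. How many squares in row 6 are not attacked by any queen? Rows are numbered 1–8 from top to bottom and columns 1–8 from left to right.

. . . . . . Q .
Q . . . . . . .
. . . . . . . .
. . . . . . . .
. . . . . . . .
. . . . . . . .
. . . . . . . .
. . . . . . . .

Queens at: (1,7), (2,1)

(1,7) attacks row 6 at column 7 and diagonals 2.
(2,1) attacks row 6 at column 1 and diagonals 5.
Attacked columns: {1, 2, 5, 7}. Safe: {3, 4, 6, 8}.

4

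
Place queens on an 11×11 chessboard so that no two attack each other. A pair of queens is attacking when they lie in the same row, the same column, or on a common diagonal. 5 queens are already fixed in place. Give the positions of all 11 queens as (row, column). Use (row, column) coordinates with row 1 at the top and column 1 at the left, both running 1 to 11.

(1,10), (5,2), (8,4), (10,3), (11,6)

(1,10) (2,8) (3,1) (4,5) (5,2) (6,9) (7,7) (8,4) (9,11) (10,3) (11,6)

Row 2: attacked by (1,10)→{9,10,11}; (5,2)→{2,5}; (8,4)→{4,10}; (10,3)→{3,11}; (11,6)→{6}. Safe: 1, 7, 8. Place at column 8.
Row 3: attacked by (1,10)→{8,10}; (2,8)→{7,8,9}; (5,2)→{2,4}; (8,4)→{4,9}; (10,3)→{3,10}; (11,6)→{6}. Safe: 1, 5, 11. Place at column 1.
Row 4: attacked by (1,10)→{7,10}; (2,8)→{6,8,10}; (3,1)→{1,2}; (5,2)→{1,2,3}; (8,4)→{4,8}; (10,3)→{3,9}; (11,6)→{6}. Safe: 5, 11. Place at column 5.
Row 6: attacked by (1,10)→{5,10}; (2,8)→{4,8}; (3,1)→{1,4}; (4,5)→{3,5,7}; (5,2)→{1,2,3}; (8,4)→{2,4,6}; (10,3)→{3,7}; (11,6)→{1,6,11}. Safe: 9. Place at column 9.
Row 7: attacked by (1,10)→{4,10}; (2,8)→{3,8}; (3,1)→{1,5}; (4,5)→{2,5,8}; (5,2)→{2,4}; (6,9)→{8,9,10}; (8,4)→{3,4,5}; (10,3)→{3,6}; (11,6)→{2,6,10}. Safe: 7, 11. Place at column 7.
Row 9: attacked by (1,10)→{2,10}; (2,8)→{1,8}; (3,1)→{1,7}; (4,5)→{5,10}; (5,2)→{2,6}; (6,9)→{6,9}; (7,7)→{5,7,9}; (8,4)→{3,4,5}; (10,3)→{2,3,4}; (11,6)→{4,6,8}. Safe: 11. Place at column 11.
Columns [10, 8, 1, 5, 2, 9, 7, 4, 11, 3, 6], r−c [-9, -6, 2, -1, 3, -3, 0, 4, -2, 7, 5], r+c [11, 10, 4, 9, 7, 15, 14, 12, 20, 13, 17] are all distinct, so no two queens attack.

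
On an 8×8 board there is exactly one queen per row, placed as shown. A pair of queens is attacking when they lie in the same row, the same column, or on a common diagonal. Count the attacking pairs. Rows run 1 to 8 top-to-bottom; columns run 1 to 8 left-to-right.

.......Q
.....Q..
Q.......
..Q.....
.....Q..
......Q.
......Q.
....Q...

4

Same column: (2,6)–(5,6) (column 6); (6,7)–(7,7) (column 7).
Same diagonal: (5,6)–(6,7) (|5−6| = |6−7| = 1); (6,7)–(8,5) (|6−8| = |7−5| = 2).
Total attacking pairs: 4.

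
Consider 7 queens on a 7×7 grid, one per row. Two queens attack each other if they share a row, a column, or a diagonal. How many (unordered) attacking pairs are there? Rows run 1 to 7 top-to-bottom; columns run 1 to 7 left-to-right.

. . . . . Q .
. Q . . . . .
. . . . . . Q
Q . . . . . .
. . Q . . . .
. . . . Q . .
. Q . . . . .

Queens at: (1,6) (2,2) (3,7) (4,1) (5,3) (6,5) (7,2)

1

Same column: (2,2)–(7,2) (column 2).
Total attacking pairs: 1.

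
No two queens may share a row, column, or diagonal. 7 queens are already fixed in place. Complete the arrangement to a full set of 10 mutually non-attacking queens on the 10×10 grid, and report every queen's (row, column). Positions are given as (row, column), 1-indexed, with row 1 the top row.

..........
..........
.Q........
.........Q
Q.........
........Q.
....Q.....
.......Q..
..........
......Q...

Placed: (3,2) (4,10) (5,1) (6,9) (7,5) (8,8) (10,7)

Row 1: attacked by (3,2)→{2,4}; (4,10)→{7,10}; (5,1)→{1,5}; (6,9)→{4,9}; (7,5)→{5}; (8,8)→{1,8}; (10,7)→{7}. Safe: 3, 6. Place at column 3.
Row 2: attacked by (1,3)→{2,3,4}; (3,2)→{1,2,3}; (4,10)→{8,10}; (5,1)→{1,4}; (6,9)→{5,9}; (7,5)→{5,10}; (8,8)→{2,8}; (10,7)→{7}. Safe: 6. Place at column 6.
Row 9: attacked by (1,3)→{3}; (2,6)→{6}; (3,2)→{2,8}; (4,10)→{5,10}; (5,1)→{1,5}; (6,9)→{6,9}; (7,5)→{3,5,7}; (8,8)→{7,8,9}; (10,7)→{6,7,8}. Safe: 4. Place at column 4.
Columns [3, 6, 2, 10, 1, 9, 5, 8, 4, 7], r−c [-2, -4, 1, -6, 4, -3, 2, 0, 5, 3], r+c [4, 8, 5, 14, 6, 15, 12, 16, 13, 17] are all distinct, so no two queens attack.

(1,3) (2,6) (3,2) (4,10) (5,1) (6,9) (7,5) (8,8) (9,4) (10,7)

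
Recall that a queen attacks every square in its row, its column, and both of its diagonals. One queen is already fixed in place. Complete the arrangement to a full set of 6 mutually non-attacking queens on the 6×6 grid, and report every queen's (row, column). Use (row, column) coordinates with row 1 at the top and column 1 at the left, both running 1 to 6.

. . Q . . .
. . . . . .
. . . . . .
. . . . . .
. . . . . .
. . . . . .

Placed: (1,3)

Row 2: attacked by (1,3)→{2,3,4}. Safe: 1, 5, 6. Place at column 6.
Row 3: attacked by (1,3)→{1,3,5}; (2,6)→{5,6}. Safe: 2, 4. Place at column 2.
Row 4: attacked by (1,3)→{3,6}; (2,6)→{4,6}; (3,2)→{1,2,3}. Safe: 5. Place at column 5.
Row 5: attacked by (1,3)→{3}; (2,6)→{3,6}; (3,2)→{2,4}; (4,5)→{4,5,6}. Safe: 1. Place at column 1.
Row 6: attacked by (1,3)→{3}; (2,6)→{2,6}; (3,2)→{2,5}; (4,5)→{3,5}; (5,1)→{1,2}. Safe: 4. Place at column 4.
Columns [3, 6, 2, 5, 1, 4], r−c [-2, -4, 1, -1, 4, 2], r+c [4, 8, 5, 9, 6, 10] are all distinct, so no two queens attack.

(1,3) (2,6) (3,2) (4,5) (5,1) (6,4)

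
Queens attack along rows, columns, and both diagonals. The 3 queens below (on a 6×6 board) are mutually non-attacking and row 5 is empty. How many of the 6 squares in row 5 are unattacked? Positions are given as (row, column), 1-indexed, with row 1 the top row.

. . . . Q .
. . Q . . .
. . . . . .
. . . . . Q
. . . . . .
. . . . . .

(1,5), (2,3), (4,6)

(1,5) attacks row 5 at column 5 and diagonals 1.
(2,3) attacks row 5 at column 3 and diagonals 6.
(4,6) attacks row 5 at column 6 and diagonals 5.
Attacked columns: {1, 3, 5, 6}. Safe: {2, 4}.

2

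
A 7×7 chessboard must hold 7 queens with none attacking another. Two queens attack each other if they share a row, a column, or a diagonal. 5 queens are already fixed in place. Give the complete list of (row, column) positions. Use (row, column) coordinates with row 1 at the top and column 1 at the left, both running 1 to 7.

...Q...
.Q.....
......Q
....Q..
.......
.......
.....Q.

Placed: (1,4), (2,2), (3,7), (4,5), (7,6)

(1,4) (2,2) (3,7) (4,5) (5,3) (6,1) (7,6)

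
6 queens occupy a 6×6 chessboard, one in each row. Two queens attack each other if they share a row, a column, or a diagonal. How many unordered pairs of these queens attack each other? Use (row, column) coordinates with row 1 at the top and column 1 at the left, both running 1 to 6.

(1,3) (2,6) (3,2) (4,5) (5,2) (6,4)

1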